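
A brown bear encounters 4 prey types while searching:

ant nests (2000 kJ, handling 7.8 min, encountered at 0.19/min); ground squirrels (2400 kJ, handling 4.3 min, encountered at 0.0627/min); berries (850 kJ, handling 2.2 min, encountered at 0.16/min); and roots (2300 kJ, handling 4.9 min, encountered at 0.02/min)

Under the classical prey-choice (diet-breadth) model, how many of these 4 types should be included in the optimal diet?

Profitabilities (E/h, kJ/min): ground squirrels 558, roots 469, berries 386, ant nests 256. Add prey in this order while the next type's profitability exceeds the intake rate on those already taken.
Rate on top 1: 118.5. roots: 469 > 118.5 → include.
Rate on top 2: 143.7. berries: 386 > 143.7 → include.
Rate on top 3: 193.3. ant nests: 256 > 193.3 → include.
Optimal diet: ground squirrels, roots, berries, ant nests — 4 of 4 types.

4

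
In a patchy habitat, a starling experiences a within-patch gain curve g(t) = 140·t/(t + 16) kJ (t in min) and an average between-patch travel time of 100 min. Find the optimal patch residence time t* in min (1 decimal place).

Optimal t* satisfies g'(t*) = g(t*)/(T + t*).
g'(t) = 140·16/(t + 16)². Setting 140·16/(t+16)² = 140t/[(t+16)(100+t)] gives 16(100+t) = t(t+16), so t² = 16×100 = 1600.
t* = √1600 = 40 min.

40.0 min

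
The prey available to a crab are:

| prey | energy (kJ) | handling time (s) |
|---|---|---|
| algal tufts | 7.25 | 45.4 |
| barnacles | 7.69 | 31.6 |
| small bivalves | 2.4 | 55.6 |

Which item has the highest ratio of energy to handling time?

barnacles

Profitability E/h (kJ/s): algal tufts = 7.25/45.4 = 0.16, barnacles = 7.69/31.6 = 0.243, small bivalves = 2.4/55.6 = 0.0432.
Ranked: barnacles > algal tufts > small bivalves.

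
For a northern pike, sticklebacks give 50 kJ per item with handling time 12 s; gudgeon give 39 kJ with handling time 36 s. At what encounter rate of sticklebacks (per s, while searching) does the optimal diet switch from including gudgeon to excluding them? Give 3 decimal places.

Drop gudgeon once their profitability E₂/h₂ falls below the rate achievable on sticklebacks alone: E₂/h₂ = λE₁/(1 + λh₁).
Solve for λ: λE₁h₂ = E₂(1 + λh₁) → λ(E₁h₂ − E₂h₁) = E₂ → λ = E₂/(E₁h₂ − E₂h₁).
λ = 39/(50×36 − 39×12) = 39/1332 = 0.02928 per s.

0.029 per s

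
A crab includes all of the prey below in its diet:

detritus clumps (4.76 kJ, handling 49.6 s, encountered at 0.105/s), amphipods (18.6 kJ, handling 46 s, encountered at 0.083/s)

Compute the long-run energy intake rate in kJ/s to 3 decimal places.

R = (0.105×4.76 + 0.083×18.6) / (1 + 0.105×49.6 + 0.083×46) = 2.044/10.03 = 0.2038 kJ/s.

0.204 kJ/s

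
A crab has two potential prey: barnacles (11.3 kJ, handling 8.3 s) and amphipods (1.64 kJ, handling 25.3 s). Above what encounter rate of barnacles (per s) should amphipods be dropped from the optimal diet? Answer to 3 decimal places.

0.006 per s

Drop amphipods once their profitability E₂/h₂ falls below the rate achievable on barnacles alone: E₂/h₂ = λE₁/(1 + λh₁).
Solve for λ: λE₁h₂ = E₂(1 + λh₁) → λ(E₁h₂ − E₂h₁) = E₂ → λ = E₂/(E₁h₂ − E₂h₁).
λ = 1.64/(11.3×25.3 − 1.64×8.3) = 1.64/272.3 = 0.006023 per s.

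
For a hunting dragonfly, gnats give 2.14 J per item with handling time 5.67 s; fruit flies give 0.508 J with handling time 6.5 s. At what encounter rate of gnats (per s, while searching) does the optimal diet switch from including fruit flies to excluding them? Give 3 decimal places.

0.046 per s

The zero-one rule: include fruit flies iff E₂/h₂ > λE₁/(1+λh₁). Equality gives the switch point.
λE₁h₂ = E₂ + λE₂h₁ ⇒ λ = E₂/(E₁h₂ − E₂h₁) = 0.508/(13.91 − 2.88) = 0.04606 per s.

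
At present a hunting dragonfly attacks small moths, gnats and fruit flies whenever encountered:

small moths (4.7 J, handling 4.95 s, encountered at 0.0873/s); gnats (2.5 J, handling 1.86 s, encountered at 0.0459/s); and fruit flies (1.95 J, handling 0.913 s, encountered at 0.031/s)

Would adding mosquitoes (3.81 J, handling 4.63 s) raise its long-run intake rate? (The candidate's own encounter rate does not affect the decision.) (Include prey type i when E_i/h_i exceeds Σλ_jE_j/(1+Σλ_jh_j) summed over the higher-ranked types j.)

On small moths, gnats and fruit flies alone, R = ΣλE/(1+Σλh) = 0.5855/1.546 = 0.3788 J/s.
mosquitoes: E/h = 3.81/4.63 = 0.8229 J/s.
Since 0.8229 > R, including mosquitoes increases the long-run rate.

Yes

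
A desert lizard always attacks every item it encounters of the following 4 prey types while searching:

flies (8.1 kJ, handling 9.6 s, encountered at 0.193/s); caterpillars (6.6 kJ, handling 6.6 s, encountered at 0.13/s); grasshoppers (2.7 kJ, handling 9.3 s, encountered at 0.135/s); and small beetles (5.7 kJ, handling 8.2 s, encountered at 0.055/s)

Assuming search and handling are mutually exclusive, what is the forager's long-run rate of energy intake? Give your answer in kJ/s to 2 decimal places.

Energy encountered per unit search time: 0.193×8.1 + 0.13×6.6 + 0.135×2.7 + 0.055×5.7 = 3.099 kJ/s.
Handling time per unit search time: 0.193×9.6 + 0.13×6.6 + 0.135×9.3 + 0.055×8.2 = 4.417.
Rate = 3.099/(1 + 4.417) = 0.5721 kJ/s.

0.57 kJ/s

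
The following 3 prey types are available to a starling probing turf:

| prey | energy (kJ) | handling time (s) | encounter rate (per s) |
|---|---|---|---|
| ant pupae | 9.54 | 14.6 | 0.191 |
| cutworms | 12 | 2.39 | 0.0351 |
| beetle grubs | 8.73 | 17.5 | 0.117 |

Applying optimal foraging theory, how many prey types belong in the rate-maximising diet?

Profitabilities (E/h, kJ/s): cutworms 5.02, ant pupae 0.653, beetle grubs 0.499. Add prey in this order while the next type's profitability exceeds the intake rate on those already taken.
Rate on top 1: 0.3886. ant pupae: 0.653 > 0.3886 → include.
Rate on top 2: 0.5793. beetle grubs: 0.499 < 0.5793 → exclude; stop.
Optimal diet: cutworms, ant pupae — 2 of 3 types.

2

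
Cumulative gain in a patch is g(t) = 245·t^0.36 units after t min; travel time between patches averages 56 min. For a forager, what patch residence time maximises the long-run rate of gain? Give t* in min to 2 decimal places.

31.50 min

By the marginal value theorem, leave when the instantaneous gain rate g'(t) equals the habitat-wide average g(t)/(T + t).
g'(t) = 0.36·245·t^-0.64. Setting 0.36·245·t^-0.64 = 245·t^0.36/(56+t) gives 0.36(56+t) = t, so 0.64·t = 0.36×56.
t* = 0.36×56/0.64 = 31.5 min.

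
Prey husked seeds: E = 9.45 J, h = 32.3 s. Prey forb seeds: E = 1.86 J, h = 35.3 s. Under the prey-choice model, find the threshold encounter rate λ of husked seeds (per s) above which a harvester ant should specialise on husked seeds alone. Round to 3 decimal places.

0.007 per s

At the threshold, the rate on husked seeds alone equals the profitability of forb seeds: λ·9.45/(1 + λ·32.3) = 1.86/35.3 = 0.05269.
Rearranging, λ(9.45 − 0.05269×32.3) = 0.05269, so λ = 0.05269/7.748 = 0.006801 per s.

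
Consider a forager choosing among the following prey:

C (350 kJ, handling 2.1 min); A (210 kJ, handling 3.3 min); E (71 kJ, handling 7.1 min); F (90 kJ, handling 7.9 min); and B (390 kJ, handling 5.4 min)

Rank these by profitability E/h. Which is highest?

In descending order of E/h:
C: 350/2.1 = 167 kJ/min
B: 390/5.4 = 72.2 kJ/min
A: 210/3.3 = 63.6 kJ/min
F: 90/7.9 = 11.4 kJ/min
E: 71/7.1 = 10 kJ/min

C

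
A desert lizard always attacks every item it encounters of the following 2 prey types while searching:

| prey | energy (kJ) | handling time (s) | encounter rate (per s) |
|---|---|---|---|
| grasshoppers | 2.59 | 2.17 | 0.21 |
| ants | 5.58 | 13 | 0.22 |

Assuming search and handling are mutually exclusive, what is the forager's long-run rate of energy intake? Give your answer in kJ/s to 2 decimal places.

Energy encountered per unit search time: 0.21×2.59 + 0.22×5.58 = 1.772 kJ/s.
Handling time per unit search time: 0.21×2.17 + 0.22×13 = 3.316.
Rate = 1.772/(1 + 3.316) = 0.4105 kJ/s.

0.41 kJ/s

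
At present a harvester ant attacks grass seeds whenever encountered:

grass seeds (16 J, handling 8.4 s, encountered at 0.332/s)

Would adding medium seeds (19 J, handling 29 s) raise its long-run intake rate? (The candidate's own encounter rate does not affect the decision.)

No

On grass seeds alone, R = ΣλE/(1+Σλh) = 5.312/3.789 = 1.402 J/s.
medium seeds: E/h = 19/29 = 0.6552 J/s.
0.6552 < 1.402, so adding medium seeds would lower the average — exclude it.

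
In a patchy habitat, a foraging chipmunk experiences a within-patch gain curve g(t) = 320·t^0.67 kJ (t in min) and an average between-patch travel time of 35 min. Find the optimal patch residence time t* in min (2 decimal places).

Optimal t* satisfies g'(t*) = g(t*)/(T + t*).
g'(t) = 0.67·320·t^-0.33. Setting 0.67·320·t^-0.33 = 320·t^0.67/(35+t) gives 0.67(35+t) = t, so 0.33·t = 0.67×35.
t* = 0.67×35/0.33 = 71.06 min.

71.06 min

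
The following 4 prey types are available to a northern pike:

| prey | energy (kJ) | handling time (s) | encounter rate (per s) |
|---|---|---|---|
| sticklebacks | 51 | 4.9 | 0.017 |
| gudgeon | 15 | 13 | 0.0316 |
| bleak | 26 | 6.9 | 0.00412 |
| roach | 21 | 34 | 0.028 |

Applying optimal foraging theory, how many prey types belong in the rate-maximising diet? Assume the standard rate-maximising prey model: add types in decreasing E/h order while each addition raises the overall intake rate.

3

Profitabilities (E/h, kJ/s): sticklebacks 10.4, bleak 3.77, gudgeon 1.15, roach 0.618. Add prey in this order while the next type's profitability exceeds the intake rate on those already taken.
Rate on top 1: 0.8003. bleak: 3.77 > 0.8003 → include.
Rate on top 2: 0.8762. gudgeon: 1.15 > 0.8762 → include.
Rate on top 3: 0.9511. roach: 0.618 < 0.9511 → exclude; stop.
Optimal diet: sticklebacks, bleak, gudgeon — 3 of 4 types.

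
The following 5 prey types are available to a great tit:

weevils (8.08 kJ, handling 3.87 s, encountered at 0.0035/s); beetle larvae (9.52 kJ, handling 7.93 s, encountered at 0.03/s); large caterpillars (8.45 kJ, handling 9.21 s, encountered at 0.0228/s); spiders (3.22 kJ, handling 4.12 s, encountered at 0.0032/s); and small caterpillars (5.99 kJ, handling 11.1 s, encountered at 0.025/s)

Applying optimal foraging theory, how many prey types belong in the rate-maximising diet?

Profitabilities (E/h, kJ/s): weevils 2.09, beetle larvae 1.2, large caterpillars 0.917, spiders 0.782, small caterpillars 0.54. Add prey in this order while the next type's profitability exceeds the intake rate on those already taken.
Rate on top 1: 0.0279. beetle larvae: 1.2 > 0.0279 → include.
Rate on top 2: 0.2508. large caterpillars: 0.917 > 0.2508 → include.
Rate on top 3: 0.3466. spiders: 0.782 > 0.3466 → include.
Rate on top 4: 0.3505. small caterpillars: 0.54 > 0.3505 → include.
Optimal diet: weevils, beetle larvae, large caterpillars, spiders, small caterpillars — 5 of 5 types.

5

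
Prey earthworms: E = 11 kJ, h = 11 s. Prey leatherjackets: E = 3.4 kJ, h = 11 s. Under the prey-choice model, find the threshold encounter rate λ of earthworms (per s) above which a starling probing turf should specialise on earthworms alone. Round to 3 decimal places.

Drop leatherjackets once their profitability E₂/h₂ falls below the rate achievable on earthworms alone: E₂/h₂ = λE₁/(1 + λh₁).
Solve for λ: λE₁h₂ = E₂(1 + λh₁) → λ(E₁h₂ − E₂h₁) = E₂ → λ = E₂/(E₁h₂ − E₂h₁).
λ = 3.4/(11×11 − 3.4×11) = 3.4/83.6 = 0.04067 per s.

0.041 per s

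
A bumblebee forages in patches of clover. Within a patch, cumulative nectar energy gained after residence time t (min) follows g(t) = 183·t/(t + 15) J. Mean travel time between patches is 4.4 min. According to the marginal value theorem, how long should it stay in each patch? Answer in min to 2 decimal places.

Optimal t* satisfies g'(t*) = g(t*)/(T + t*).
g'(t) = 183·15/(t + 15)². Setting 183·15/(t+15)² = 183t/[(t+15)(4.4+t)] gives 15(4.4+t) = t(t+15), so t² = 15×4.4 = 66.
t* = √66 = 8.124 min.

8.12 min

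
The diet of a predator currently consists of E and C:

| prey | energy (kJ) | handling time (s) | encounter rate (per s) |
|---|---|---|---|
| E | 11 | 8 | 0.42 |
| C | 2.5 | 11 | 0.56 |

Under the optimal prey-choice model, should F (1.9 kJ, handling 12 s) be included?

On E and C alone, R = ΣλE/(1+Σλh) = 6.02/10.52 = 0.5722 kJ/s.
Profitability of F: 1.9/12 = 0.1583 kJ/s.
Since 0.1583 < R, time spent handling F is better spent searching.

No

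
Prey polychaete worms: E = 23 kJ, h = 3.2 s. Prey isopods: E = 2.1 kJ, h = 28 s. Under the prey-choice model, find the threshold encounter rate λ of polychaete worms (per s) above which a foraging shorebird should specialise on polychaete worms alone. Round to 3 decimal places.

At the threshold, the rate on polychaete worms alone equals the profitability of isopods: λ·23/(1 + λ·3.2) = 2.1/28 = 0.075.
Rearranging, λ(23 − 0.075×3.2) = 0.075, so λ = 0.075/22.76 = 0.003295 per s.

0.003 per s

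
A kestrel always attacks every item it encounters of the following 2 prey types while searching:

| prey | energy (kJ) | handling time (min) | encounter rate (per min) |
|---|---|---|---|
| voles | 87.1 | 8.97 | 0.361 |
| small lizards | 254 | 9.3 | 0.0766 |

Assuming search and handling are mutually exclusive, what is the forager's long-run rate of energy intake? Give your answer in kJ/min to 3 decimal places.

10.282 kJ/min

R = (0.361×87.1 + 0.0766×254) / (1 + 0.361×8.97 + 0.0766×9.3) = 50.9/4.951 = 10.28 kJ/min.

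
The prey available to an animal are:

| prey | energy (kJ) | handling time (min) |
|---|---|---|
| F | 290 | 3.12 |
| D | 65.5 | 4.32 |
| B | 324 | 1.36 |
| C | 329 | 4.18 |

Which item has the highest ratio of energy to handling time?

In descending order of E/h:
B: 324/1.36 = 238 kJ/min
F: 290/3.12 = 92.9 kJ/min
C: 329/4.18 = 78.7 kJ/min
D: 65.5/4.32 = 15.2 kJ/min

B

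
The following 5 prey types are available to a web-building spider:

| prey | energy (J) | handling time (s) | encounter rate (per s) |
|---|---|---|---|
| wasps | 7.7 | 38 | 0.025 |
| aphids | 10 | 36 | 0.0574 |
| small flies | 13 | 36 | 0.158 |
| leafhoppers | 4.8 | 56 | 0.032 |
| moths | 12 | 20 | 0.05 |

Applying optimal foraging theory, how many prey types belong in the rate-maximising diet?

2

Rank by E/h (J/s): moths 0.6, small flies 0.361, aphids 0.278, wasps 0.203, leafhoppers 0.0857. Include each in turn until the next type's E/h falls below the running intake rate.
Rate on top 1: 0.3. small flies: 0.361 > 0.3 → include.
Rate on top 2: 0.3452. aphids: 0.278 < 0.3452 → exclude; stop.
Optimal diet: moths, small flies — 2 of 5 types.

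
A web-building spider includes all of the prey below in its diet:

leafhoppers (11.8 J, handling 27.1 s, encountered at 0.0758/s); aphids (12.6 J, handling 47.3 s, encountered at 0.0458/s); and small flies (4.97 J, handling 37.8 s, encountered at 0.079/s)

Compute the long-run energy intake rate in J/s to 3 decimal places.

0.227 J/s

Energy encountered per unit search time: 0.0758×11.8 + 0.0458×12.6 + 0.079×4.97 = 1.864 J/s.
Handling time per unit search time: 0.0758×27.1 + 0.0458×47.3 + 0.079×37.8 = 7.207.
Rate = 1.864/(1 + 7.207) = 0.2271 J/s.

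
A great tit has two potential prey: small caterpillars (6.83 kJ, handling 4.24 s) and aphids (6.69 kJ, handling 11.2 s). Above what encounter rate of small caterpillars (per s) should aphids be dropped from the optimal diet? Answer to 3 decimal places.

Drop aphids once their profitability E₂/h₂ falls below the rate achievable on small caterpillars alone: E₂/h₂ = λE₁/(1 + λh₁).
Solve for λ: λE₁h₂ = E₂(1 + λh₁) → λ(E₁h₂ − E₂h₁) = E₂ → λ = E₂/(E₁h₂ − E₂h₁).
λ = 6.69/(6.83×11.2 − 6.69×4.24) = 6.69/48.13 = 0.139 per s.

0.139 per s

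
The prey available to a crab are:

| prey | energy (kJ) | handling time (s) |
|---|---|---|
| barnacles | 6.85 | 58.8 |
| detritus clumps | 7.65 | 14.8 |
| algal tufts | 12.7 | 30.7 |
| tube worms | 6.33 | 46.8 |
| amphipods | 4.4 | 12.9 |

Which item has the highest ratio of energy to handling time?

detritus clumps

In descending order of E/h:
detritus clumps: 7.65/14.8 = 0.517 kJ/s
algal tufts: 12.7/30.7 = 0.414 kJ/s
amphipods: 4.4/12.9 = 0.341 kJ/s
tube worms: 6.33/46.8 = 0.135 kJ/s
barnacles: 6.85/58.8 = 0.116 kJ/s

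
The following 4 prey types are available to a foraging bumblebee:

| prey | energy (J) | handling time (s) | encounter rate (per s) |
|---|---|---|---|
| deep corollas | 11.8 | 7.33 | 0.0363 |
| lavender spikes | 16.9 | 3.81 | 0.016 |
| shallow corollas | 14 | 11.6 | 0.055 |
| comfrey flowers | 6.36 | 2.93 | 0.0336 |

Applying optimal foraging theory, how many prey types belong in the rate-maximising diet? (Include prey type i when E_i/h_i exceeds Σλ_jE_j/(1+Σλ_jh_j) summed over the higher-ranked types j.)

4

Profitabilities (E/h, J/s): lavender spikes 4.44, comfrey flowers 2.17, deep corollas 1.61, shallow corollas 1.21. Add prey in this order while the next type's profitability exceeds the intake rate on those already taken.
Rate on top 1: 0.2549. comfrey flowers: 2.17 > 0.2549 → include.
Rate on top 2: 0.4175. deep corollas: 1.61 > 0.4175 → include.
Rate on top 3: 0.6401. shallow corollas: 1.21 > 0.6401 → include.
Optimal diet: lavender spikes, comfrey flowers, deep corollas, shallow corollas — 4 of 4 types.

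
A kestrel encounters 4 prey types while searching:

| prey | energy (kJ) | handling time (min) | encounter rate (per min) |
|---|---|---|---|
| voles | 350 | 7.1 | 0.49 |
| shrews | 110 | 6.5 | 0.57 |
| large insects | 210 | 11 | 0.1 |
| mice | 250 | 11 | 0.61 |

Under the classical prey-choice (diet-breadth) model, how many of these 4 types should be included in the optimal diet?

Rank by E/h (kJ/min): voles 49.3, mice 22.7, large insects 19.1, shrews 16.9. Include each in turn until the next type's E/h falls below the running intake rate.
Rate on top 1: 38.29. mice: 22.7 < 38.29 → exclude; stop.
Optimal diet: voles — 1 of 4 types.

1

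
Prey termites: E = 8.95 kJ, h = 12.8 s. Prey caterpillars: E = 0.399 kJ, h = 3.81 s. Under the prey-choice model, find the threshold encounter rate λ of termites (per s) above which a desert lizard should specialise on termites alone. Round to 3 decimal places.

At the threshold, the rate on termites alone equals the profitability of caterpillars: λ·8.95/(1 + λ·12.8) = 0.399/3.81 = 0.1047.
Rearranging, λ(8.95 − 0.1047×12.8) = 0.1047, so λ = 0.1047/7.61 = 0.01376 per s.

0.014 per s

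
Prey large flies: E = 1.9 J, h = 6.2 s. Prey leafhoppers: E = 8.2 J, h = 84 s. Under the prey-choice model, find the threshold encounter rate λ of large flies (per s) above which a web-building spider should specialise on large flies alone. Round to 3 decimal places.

0.075 per s

Drop leafhoppers once their profitability E₂/h₂ falls below the rate achievable on large flies alone: E₂/h₂ = λE₁/(1 + λh₁).
Solve for λ: λE₁h₂ = E₂(1 + λh₁) → λ(E₁h₂ − E₂h₁) = E₂ → λ = E₂/(E₁h₂ − E₂h₁).
λ = 8.2/(1.9×84 − 8.2×6.2) = 8.2/108.8 = 0.0754 per s.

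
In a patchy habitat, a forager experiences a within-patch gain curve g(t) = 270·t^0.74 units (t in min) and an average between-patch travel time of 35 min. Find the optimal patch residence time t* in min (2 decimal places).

Optimal t* satisfies g'(t*) = g(t*)/(T + t*).
g'(t) = 0.74·270·t^-0.26. Setting 0.74·270·t^-0.26 = 270·t^0.74/(35+t) gives 0.74(35+t) = t, so 0.26·t = 0.74×35.
t* = 0.74×35/0.26 = 99.62 min.

99.62 min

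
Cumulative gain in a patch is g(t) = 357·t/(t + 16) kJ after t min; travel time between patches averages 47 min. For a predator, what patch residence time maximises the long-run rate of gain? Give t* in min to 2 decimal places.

27.42 min

By the marginal value theorem, leave when the instantaneous gain rate g'(t) equals the habitat-wide average g(t)/(T + t).
g'(t) = 357·16/(t + 16)². Setting 357·16/(t+16)² = 357t/[(t+16)(47+t)] gives 16(47+t) = t(t+16), so t² = 16×47 = 752.
t* = √752 = 27.42 min.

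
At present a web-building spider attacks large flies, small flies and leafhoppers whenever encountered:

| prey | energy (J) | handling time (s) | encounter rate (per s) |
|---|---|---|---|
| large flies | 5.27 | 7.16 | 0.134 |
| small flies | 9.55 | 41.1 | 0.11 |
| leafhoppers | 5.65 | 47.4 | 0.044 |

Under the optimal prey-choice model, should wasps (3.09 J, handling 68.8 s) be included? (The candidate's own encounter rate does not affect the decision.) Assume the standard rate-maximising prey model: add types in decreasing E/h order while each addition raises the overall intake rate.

On large flies, small flies and leafhoppers alone, R = ΣλE/(1+Σλh) = 2.005/8.566 = 0.2341 J/s.
wasps: E/h = 3.09/68.8 = 0.04491 J/s.
0.04491 < 0.2341, so adding wasps would lower the average — exclude it.

No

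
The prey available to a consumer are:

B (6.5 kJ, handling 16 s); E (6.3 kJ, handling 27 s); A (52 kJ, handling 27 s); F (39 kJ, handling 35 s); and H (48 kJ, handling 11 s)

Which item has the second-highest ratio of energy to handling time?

A

In descending order of E/h:
H: 48/11 = 4.36 kJ/s
A: 52/27 = 1.93 kJ/s
F: 39/35 = 1.11 kJ/s
B: 6.5/16 = 0.406 kJ/s
E: 6.3/27 = 0.233 kJ/s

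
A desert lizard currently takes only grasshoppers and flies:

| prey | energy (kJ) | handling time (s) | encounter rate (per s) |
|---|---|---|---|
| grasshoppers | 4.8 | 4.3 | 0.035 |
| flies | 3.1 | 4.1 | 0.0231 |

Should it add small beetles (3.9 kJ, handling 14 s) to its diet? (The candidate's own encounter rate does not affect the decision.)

Yes

Current rate: (0.035×4.8 + 0.0231×3.1)/(1 + 0.035×4.3 + 0.0231×4.1) = 0.1924 kJ/s.
small beetles: E/h = 3.9/14 = 0.2786 kJ/s.
Since 0.2786 > R, including small beetles increases the long-run rate.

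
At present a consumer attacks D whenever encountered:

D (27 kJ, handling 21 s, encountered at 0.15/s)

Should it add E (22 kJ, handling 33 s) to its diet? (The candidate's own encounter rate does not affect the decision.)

No

Intake rate on the current diet: R = (0.15×27) / (1 + 0.15×21) = 4.05/4.15 = 0.9759 kJ/s.
Profitability of E: 22/33 = 0.6667 kJ/s.
Since 0.6667 < R, time spent handling E is better spent searching.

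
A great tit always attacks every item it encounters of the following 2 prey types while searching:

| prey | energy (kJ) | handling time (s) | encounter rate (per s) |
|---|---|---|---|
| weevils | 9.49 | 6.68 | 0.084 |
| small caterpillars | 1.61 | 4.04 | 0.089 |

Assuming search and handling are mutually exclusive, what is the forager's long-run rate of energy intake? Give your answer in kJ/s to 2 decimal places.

R = (0.084×9.49 + 0.089×1.61) / (1 + 0.084×6.68 + 0.089×4.04) = 0.9405/1.921 = 0.4896 kJ/s.

0.49 kJ/s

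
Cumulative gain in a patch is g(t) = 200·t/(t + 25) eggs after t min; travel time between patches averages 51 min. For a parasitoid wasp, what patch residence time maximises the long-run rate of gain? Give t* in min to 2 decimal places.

35.71 min

Maximise g(t)/(T+t): set derivative to zero → g'(t)(T+t) = g(t).
g'(t) = 200·25/(t + 25)². Setting 200·25/(t+25)² = 200t/[(t+25)(51+t)] gives 25(51+t) = t(t+25), so t² = 25×51 = 1275.
t* = √1275 = 35.71 min.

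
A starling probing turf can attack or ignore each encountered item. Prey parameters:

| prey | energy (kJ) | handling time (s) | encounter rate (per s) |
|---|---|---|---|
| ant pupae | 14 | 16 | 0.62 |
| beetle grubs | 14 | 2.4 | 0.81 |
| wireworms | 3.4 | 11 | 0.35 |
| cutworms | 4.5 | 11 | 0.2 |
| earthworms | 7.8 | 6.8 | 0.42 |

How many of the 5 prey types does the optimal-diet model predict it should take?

Profitabilities (E/h, kJ/s): beetle grubs 5.83, earthworms 1.15, ant pupae 0.875, cutworms 0.409, wireworms 0.309. Add prey in this order while the next type's profitability exceeds the intake rate on those already taken.
Rate on top 1: 3.852. earthworms: 1.15 < 3.852 → exclude; stop.
Optimal diet: beetle grubs — 1 of 5 types.

1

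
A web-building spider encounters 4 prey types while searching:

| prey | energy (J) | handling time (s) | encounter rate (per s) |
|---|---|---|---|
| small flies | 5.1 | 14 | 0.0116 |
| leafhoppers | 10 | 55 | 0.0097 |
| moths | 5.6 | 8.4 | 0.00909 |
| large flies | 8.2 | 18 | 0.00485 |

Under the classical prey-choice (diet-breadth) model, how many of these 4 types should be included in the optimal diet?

Rank by E/h (J/s): moths 0.667, large flies 0.456, small flies 0.364, leafhoppers 0.182. Include each in turn until the next type's E/h falls below the running intake rate.
Rate on top 1: 0.04729. large flies: 0.456 > 0.04729 → include.
Rate on top 2: 0.07792. small flies: 0.364 > 0.07792 → include.
Rate on top 3: 0.113. leafhoppers: 0.182 > 0.113 → include.
Optimal diet: moths, large flies, small flies, leafhoppers — 4 of 4 types.

4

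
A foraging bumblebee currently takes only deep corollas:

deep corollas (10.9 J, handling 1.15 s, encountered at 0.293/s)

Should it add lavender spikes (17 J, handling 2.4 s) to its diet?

On deep corollas alone, R = ΣλE/(1+Σλh) = 3.194/1.337 = 2.389 J/s.
lavender spikes: E/h = 17/2.4 = 7.083 J/s.
7.083 > 2.389, so adding lavender spikes raises the average — include it.

Yes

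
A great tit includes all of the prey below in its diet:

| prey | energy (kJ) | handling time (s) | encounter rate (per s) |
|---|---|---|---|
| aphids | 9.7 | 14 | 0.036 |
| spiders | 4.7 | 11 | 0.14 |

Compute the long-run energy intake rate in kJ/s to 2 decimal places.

R = Σλ_iE_i / (1 + Σλ_ih_i)
Numerator: 0.036×9.7 + 0.14×4.7 = 1.007
Denominator: 1 + 0.036×14 + 0.14×11 = 3.044
R = 1.007/3.044 = 0.3309 kJ/s

0.33 kJ/s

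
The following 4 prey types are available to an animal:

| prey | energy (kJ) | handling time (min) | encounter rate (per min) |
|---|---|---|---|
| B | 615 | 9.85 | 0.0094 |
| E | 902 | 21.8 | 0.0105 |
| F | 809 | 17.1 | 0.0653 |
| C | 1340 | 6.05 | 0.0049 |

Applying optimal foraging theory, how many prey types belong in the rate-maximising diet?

Profitabilities (E/h, kJ/min): C 221, B 62.4, F 47.3, E 41.4. Add prey in this order while the next type's profitability exceeds the intake rate on those already taken.
Rate on top 1: 6.377. B: 62.4 > 6.377 → include.
Rate on top 2: 11. F: 47.3 > 11 → include.
Rate on top 3: 29.11. E: 41.4 > 29.11 → include.
Optimal diet: C, B, F, E — 4 of 4 types.

4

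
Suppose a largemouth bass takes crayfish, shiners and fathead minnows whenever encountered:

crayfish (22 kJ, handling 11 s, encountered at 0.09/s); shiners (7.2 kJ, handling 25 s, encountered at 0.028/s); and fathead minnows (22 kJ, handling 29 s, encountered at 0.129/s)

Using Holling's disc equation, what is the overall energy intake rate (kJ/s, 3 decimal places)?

R = Σλ_iE_i / (1 + Σλ_ih_i)
Numerator: 0.09×22 + 0.028×7.2 + 0.129×22 = 5.02
Denominator: 1 + 0.09×11 + 0.028×25 + 0.129×29 = 6.431
R = 5.02/6.431 = 0.7805 kJ/s

0.781 kJ/s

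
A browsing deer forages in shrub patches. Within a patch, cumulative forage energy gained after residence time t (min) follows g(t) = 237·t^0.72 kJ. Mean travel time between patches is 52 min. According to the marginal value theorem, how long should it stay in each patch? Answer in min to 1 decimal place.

By the marginal value theorem, leave when the instantaneous gain rate g'(t) equals the habitat-wide average g(t)/(T + t).
g'(t) = 0.72·237·t^-0.28. Setting 0.72·237·t^-0.28 = 237·t^0.72/(52+t) gives 0.72(52+t) = t, so 0.28·t = 0.72×52.
t* = 0.72×52/0.28 = 133.7 min.

133.7 min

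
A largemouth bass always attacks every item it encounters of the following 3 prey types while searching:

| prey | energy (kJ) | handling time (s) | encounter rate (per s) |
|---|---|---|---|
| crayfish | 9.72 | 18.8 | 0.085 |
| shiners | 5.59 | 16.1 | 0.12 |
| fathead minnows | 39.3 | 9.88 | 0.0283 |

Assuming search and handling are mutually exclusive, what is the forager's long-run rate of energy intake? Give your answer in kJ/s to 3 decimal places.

0.542 kJ/s

Energy encountered per unit search time: 0.085×9.72 + 0.12×5.59 + 0.0283×39.3 = 2.609 kJ/s.
Handling time per unit search time: 0.085×18.8 + 0.12×16.1 + 0.0283×9.88 = 3.81.
Rate = 2.609/(1 + 3.81) = 0.5425 kJ/s.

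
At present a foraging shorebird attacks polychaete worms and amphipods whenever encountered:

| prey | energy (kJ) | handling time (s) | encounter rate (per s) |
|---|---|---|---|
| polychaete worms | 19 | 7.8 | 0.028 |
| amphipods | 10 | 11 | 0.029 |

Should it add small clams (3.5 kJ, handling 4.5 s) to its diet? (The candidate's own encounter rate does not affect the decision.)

Yes

On polychaete worms and amphipods alone, R = ΣλE/(1+Σλh) = 0.822/1.537 = 0.5347 kJ/s.
Profitability of small clams: 3.5/4.5 = 0.7778 kJ/s.
0.7778 > 0.5347, so adding small clams raises the average — include it.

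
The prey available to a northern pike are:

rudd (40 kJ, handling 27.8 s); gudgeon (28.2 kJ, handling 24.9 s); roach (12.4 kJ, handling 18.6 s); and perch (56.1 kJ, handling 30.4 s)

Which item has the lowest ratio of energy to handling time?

Profitability E/h (kJ/s): rudd = 40/27.8 = 1.44, gudgeon = 28.2/24.9 = 1.13, roach = 12.4/18.6 = 0.667, perch = 56.1/30.4 = 1.85.
Ranked: perch > rudd > gudgeon > roach.

roach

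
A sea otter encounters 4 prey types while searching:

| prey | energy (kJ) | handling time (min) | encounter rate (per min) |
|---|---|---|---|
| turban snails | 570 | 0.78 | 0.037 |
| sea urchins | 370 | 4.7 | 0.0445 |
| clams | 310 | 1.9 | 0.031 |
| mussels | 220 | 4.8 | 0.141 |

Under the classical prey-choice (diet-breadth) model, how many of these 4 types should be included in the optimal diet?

Rank by E/h (kJ/min): turban snails 731, clams 163, sea urchins 78.7, mussels 45.8. Include each in turn until the next type's E/h falls below the running intake rate.
Rate on top 1: 20.5. clams: 163 > 20.5 → include.
Rate on top 2: 28.22. sea urchins: 78.7 > 28.22 → include.
Rate on top 3: 36.37. mussels: 45.8 > 36.37 → include.
Optimal diet: turban snails, clams, sea urchins, mussels — 4 of 4 types.

4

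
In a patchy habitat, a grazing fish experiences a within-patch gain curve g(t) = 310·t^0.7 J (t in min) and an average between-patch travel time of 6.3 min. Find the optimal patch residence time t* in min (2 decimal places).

By the marginal value theorem, leave when the instantaneous gain rate g'(t) equals the habitat-wide average g(t)/(T + t).
g'(t) = 0.7·310·t^-0.3. Setting 0.7·310·t^-0.3 = 310·t^0.7/(6.3+t) gives 0.7(6.3+t) = t, so 0.30·t = 0.7×6.3.
t* = 0.7×6.3/0.30 = 14.7 min.

14.70 min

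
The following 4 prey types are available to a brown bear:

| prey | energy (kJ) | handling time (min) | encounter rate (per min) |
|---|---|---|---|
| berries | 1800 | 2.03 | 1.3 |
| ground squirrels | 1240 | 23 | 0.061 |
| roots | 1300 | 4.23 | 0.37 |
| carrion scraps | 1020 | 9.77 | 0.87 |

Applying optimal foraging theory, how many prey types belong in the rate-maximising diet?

1

Rank by E/h (kJ/min): berries 887, roots 307, carrion scraps 104, ground squirrels 53.9. Include each in turn until the next type's E/h falls below the running intake rate.
Rate on top 1: 643. roots: 307 < 643 → exclude; stop.
Optimal diet: berries — 1 of 4 types.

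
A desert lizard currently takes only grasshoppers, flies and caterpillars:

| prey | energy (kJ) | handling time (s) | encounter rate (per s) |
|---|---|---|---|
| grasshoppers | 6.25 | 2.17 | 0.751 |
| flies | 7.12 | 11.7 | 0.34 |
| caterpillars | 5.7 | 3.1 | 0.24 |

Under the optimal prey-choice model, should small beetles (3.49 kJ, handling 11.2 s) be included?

No

On grasshoppers, flies and caterpillars alone, R = ΣλE/(1+Σλh) = 8.483/7.352 = 1.154 kJ/s.
Profitability of small beetles: 3.49/11.2 = 0.3116 kJ/s.
Since 0.3116 < R, time spent handling small beetles is better spent searching.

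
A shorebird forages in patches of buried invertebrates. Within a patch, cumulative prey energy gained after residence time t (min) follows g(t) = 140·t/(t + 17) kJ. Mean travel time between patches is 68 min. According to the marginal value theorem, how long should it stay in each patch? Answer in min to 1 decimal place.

By the marginal value theorem, leave when the instantaneous gain rate g'(t) equals the habitat-wide average g(t)/(T + t).
g'(t) = 140·17/(t + 17)². Setting 140·17/(t+17)² = 140t/[(t+17)(68+t)] gives 17(68+t) = t(t+17), so t² = 17×68 = 1156.
t* = √1156 = 34 min.

34.0 min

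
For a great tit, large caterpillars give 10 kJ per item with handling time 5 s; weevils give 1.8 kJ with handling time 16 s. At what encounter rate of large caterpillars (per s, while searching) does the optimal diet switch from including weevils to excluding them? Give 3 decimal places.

0.012 per s

At the threshold, the rate on large caterpillars alone equals the profitability of weevils: λ·10/(1 + λ·5) = 1.8/16 = 0.1125.
Rearranging, λ(10 − 0.1125×5) = 0.1125, so λ = 0.1125/9.438 = 0.01192 per s.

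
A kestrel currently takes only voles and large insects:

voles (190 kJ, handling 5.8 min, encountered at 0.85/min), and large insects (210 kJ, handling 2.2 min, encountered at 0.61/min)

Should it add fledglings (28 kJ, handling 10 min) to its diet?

No

On voles and large insects alone, R = ΣλE/(1+Σλh) = 289.6/7.272 = 39.82 kJ/min.
fledglings: E/h = 28/10 = 2.8 kJ/min.
2.8 < 39.82, so adding fledglings would lower the average — exclude it.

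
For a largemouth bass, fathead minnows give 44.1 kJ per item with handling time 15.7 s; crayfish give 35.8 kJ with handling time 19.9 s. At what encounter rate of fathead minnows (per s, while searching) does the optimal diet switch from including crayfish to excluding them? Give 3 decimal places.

The zero-one rule: include crayfish iff E₂/h₂ > λE₁/(1+λh₁). Equality gives the switch point.
λE₁h₂ = E₂ + λE₂h₁ ⇒ λ = E₂/(E₁h₂ − E₂h₁) = 35.8/(877.6 − 562.1) = 0.1135 per s.

0.113 per s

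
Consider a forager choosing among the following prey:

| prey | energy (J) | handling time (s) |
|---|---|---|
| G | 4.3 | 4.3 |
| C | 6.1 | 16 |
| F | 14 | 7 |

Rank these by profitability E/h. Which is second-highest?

In descending order of E/h:
F: 14/7 = 2 J/s
G: 4.3/4.3 = 1 J/s
C: 6.1/16 = 0.381 J/s

G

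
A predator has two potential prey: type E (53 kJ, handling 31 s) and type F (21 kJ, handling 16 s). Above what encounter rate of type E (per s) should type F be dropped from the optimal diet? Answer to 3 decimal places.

0.107 per s

The zero-one rule: include type F iff E₂/h₂ > λE₁/(1+λh₁). Equality gives the switch point.
λE₁h₂ = E₂ + λE₂h₁ ⇒ λ = E₂/(E₁h₂ − E₂h₁) = 21/(848 − 651) = 0.1066 per s.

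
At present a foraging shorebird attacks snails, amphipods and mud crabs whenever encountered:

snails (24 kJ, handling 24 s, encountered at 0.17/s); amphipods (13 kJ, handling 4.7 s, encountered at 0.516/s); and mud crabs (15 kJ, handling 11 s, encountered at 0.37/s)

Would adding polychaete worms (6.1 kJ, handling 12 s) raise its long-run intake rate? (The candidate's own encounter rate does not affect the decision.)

No

Intake rate on the current diet: R = (0.17×24 + 0.516×13 + 0.37×15) / (1 + 0.17×24 + 0.516×4.7 + 0.37×11) = 16.34/11.58 = 1.411 kJ/s.
Profitability of polychaete worms: 6.1/12 = 0.5083 kJ/s.
0.5083 < 1.411, so adding polychaete worms would lower the average — exclude it.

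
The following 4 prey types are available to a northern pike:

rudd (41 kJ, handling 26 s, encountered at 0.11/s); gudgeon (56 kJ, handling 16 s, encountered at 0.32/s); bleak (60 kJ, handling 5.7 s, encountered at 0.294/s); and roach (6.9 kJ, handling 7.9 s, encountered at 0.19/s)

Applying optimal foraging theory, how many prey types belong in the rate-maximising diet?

Rank by E/h (kJ/s): bleak 10.5, gudgeon 3.5, rudd 1.58, roach 0.873. Include each in turn until the next type's E/h falls below the running intake rate.
Rate on top 1: 6.592. gudgeon: 3.5 < 6.592 → exclude; stop.
Optimal diet: bleak — 1 of 4 types.

1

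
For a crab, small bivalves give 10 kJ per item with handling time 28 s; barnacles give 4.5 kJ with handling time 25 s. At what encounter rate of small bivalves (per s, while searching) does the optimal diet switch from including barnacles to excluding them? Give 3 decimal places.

0.036 per s

At the threshold, the rate on small bivalves alone equals the profitability of barnacles: λ·10/(1 + λ·28) = 4.5/25 = 0.18.
Rearranging, λ(10 − 0.18×28) = 0.18, so λ = 0.18/4.96 = 0.03629 per s.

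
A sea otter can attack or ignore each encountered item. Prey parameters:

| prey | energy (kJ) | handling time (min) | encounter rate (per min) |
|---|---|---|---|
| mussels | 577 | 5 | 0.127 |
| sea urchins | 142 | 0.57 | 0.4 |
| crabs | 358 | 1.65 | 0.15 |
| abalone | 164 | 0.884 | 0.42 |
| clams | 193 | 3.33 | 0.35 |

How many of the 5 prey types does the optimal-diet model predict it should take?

4

E/h in descending order: sea urchins 249, crabs 217, abalone 186, mussels 115, clams 58 kJ/min. The optimal diet is the largest prefix of this list for which every included type satisfies E_i/h_i > R on the types above it.
Rate on top 1: 46.25. crabs: 217 > 46.25 → include.
Rate on top 2: 74.89. abalone: 186 > 74.89 → include.
Rate on top 3: 97.13. mussels: 115 > 97.13 → include.
Rate on top 4: 101.8. clams: 58 < 101.8 → exclude; stop.
Optimal diet: sea urchins, crabs, abalone, mussels — 4 of 5 types.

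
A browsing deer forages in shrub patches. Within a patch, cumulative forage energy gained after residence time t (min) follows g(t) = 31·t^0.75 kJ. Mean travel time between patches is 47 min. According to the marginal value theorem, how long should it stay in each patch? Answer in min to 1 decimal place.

Optimal t* satisfies g'(t*) = g(t*)/(T + t*).
g'(t) = 0.75·31·t^-0.25. Setting 0.75·31·t^-0.25 = 31·t^0.75/(47+t) gives 0.75(47+t) = t, so 0.25·t = 0.75×47.
t* = 0.75×47/0.25 = 141 min.

141.0 min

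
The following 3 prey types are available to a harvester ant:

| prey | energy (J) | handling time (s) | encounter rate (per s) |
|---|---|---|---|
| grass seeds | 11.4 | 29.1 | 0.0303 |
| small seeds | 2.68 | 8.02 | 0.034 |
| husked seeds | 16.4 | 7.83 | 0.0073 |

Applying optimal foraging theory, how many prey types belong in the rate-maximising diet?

Profitabilities (E/h, J/s): husked seeds 2.09, grass seeds 0.392, small seeds 0.334. Add prey in this order while the next type's profitability exceeds the intake rate on those already taken.
Rate on top 1: 0.1132. grass seeds: 0.392 > 0.1132 → include.
Rate on top 2: 0.2399. small seeds: 0.334 > 0.2399 → include.
Optimal diet: husked seeds, grass seeds, small seeds — 3 of 3 types.

3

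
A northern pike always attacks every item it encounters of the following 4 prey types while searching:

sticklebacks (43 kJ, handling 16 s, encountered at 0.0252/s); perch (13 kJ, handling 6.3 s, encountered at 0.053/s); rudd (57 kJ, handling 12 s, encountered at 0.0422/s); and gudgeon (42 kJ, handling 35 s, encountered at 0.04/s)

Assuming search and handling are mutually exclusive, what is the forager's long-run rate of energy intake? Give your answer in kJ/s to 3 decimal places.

Energy encountered per unit search time: 0.0252×43 + 0.053×13 + 0.0422×57 + 0.04×42 = 5.858 kJ/s.
Handling time per unit search time: 0.0252×16 + 0.053×6.3 + 0.0422×12 + 0.04×35 = 2.643.
Rate = 5.858/(1 + 2.643) = 1.608 kJ/s.

1.608 kJ/s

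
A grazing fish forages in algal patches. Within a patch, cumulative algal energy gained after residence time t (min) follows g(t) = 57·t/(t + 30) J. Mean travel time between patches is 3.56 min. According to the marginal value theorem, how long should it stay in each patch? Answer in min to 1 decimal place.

Optimal t* satisfies g'(t*) = g(t*)/(T + t*).
g'(t) = 57·30/(t + 30)². Setting 57·30/(t+30)² = 57t/[(t+30)(3.56+t)] gives 30(3.56+t) = t(t+30), so t² = 30×3.56 = 106.8.
t* = √106.8 = 10.33 min.

10.3 min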